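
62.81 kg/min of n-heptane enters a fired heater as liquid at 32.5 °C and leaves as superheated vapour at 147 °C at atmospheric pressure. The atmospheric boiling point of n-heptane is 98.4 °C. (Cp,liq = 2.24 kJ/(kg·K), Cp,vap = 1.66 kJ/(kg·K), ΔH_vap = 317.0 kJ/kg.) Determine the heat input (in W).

liquid 32.5→98.4 °C: 147.62 kJ/kg
vaporisation at 98.4 °C: 317 kJ/kg
vapour 98.4→147 °C: 80.676 kJ/kg
Δh = 147.62 + 317 + 80.676 = 545.29 kJ/kg
Q = ṁ·Δh = 62.81 kg/min × 545.29 kJ/kg = 34250 kJ/min
|Q| = 570.83 kW = 570830 W

Q = 571000 W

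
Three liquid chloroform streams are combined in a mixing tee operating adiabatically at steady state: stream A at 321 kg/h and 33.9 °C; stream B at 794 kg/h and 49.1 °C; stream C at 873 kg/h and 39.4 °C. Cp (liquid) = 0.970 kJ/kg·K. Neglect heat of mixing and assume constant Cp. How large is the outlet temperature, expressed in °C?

T_out = 42.4 °C

Adiabatic, steady state ⇒ Σ ṁᵢCp,ᵢ(T_out − Tᵢ) = 0
Σ ṁᵢCp,ᵢTᵢ = 321×0.970×33.9 + 794×0.970×49.1 + 873×0.970×39.4 = 81736
Σ ṁᵢCp,ᵢ = 321×0.970 + 794×0.970 + 873×0.970 = 1928.4
T_out = 81736 / 1928.4 = 42.386 °C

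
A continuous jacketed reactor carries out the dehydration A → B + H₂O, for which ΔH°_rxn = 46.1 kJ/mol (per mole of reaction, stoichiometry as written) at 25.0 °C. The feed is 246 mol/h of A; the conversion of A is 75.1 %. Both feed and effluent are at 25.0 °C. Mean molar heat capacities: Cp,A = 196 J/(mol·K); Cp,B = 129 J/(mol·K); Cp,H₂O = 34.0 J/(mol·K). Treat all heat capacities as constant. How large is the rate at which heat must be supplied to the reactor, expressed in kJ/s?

Extent of reaction ξ = 0.751 × 246 = 184.75 mol/h
Reaction term: ξ·ΔH°_rxn = 184.75 × 46.1 = 8516.8 kJ/h
Q = ΔH = 8516.8 kJ/h = 2.3658 kW
Heat supplied = 2.3658 kJ/s

Q_in = 2.37 kJ/s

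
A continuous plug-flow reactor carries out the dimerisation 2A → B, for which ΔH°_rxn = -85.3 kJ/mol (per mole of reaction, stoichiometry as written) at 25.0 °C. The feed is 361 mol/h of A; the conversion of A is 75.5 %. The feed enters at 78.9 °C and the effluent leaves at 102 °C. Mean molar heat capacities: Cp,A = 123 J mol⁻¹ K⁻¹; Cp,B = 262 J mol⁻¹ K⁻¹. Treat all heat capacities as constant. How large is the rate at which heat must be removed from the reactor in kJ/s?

Q_out = 2.90 kJ/s

Extent of reaction ξ = 0.755 × 361 / 2 = 136.28 mol/h
Reaction term: ξ·ΔH°_rxn = 136.28 × -85.3 = -11624 kJ/h
Sensible, feed 78.9→25 °C: -2393.3 kJ/h
Outlet flows (mol/h): A 88.445, B 136.28
Sensible, products 25→102 °C: 3586.9 kJ/h
Q = ΔH = -10431 kJ/h = -2.8975 kW
Heat removed = 2.8975 kJ/s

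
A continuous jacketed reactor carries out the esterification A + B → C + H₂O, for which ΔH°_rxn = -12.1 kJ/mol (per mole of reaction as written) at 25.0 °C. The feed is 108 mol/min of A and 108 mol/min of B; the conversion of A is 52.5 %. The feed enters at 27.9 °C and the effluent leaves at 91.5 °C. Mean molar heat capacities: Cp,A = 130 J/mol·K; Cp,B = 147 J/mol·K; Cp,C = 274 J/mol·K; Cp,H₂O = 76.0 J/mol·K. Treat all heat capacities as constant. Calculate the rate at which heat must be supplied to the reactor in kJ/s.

Q_in = 24.9 kJ/s

Extent of reaction ξ = 0.525 × 108 = 56.7 mol/min
Reaction term: ξ·ΔH°_rxn = 56.7 × -12.1 = -686.07 kJ/min
Sensible, feed 27.9→25 °C: -86.756 kJ/min
Outlet flows (mol/min): A 51.3, B 51.3, C 56.7, H₂O 56.7
Sensible, products 25→91.5 °C: 2264.7 kJ/min
Q = ΔH = 1491.8 kJ/min = 24.864 kW
Heat supplied = 24.864 kJ/s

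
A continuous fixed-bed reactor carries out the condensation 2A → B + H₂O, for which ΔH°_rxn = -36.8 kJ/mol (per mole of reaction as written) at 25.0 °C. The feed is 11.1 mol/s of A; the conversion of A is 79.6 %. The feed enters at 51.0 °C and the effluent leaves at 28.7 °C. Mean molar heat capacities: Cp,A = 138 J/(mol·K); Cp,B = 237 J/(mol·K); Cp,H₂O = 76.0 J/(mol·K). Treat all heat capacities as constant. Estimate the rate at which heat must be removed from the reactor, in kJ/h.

Q_out = 706000 kJ/h

Extent of reaction ξ = 0.796 × 11.1 / 2 = 4.4178 mol/s
Reaction term: ξ·ΔH°_rxn = 4.4178 × -36.8 = -162.58 kJ/s
Sensible, feed 51.0→25 °C: -39.827 kJ/s
Outlet flows (mol/s): A 2.2644, B 4.4178, H₂O 4.4178
Sensible, products 25→28.7 °C: 6.2725 kJ/s
Q = ΔH = -196.13 kJ/s = -196.13 kW
Heat removed = 706070 kJ/h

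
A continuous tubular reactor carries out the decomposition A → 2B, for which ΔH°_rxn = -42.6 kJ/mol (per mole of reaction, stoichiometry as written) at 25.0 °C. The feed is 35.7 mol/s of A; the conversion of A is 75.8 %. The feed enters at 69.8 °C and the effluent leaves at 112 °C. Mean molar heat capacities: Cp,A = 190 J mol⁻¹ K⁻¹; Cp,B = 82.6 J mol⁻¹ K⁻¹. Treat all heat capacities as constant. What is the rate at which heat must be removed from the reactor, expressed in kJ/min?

Q_out = 55500 kJ/min

Extent of reaction ξ = 0.758 × 35.7 = 27.061 mol/s
Reaction term: ξ·ΔH°_rxn = 27.061 × -42.6 = -1152.8 kJ/s
Sensible, feed 69.8→25 °C: -303.88 kJ/s
Outlet flows (mol/s): A 8.6394, B 54.121
Sensible, products 25→112 °C: 531.74 kJ/s
Q = ΔH = -924.92 kJ/s = -924.92 kW
Heat removed = 55495 kJ/min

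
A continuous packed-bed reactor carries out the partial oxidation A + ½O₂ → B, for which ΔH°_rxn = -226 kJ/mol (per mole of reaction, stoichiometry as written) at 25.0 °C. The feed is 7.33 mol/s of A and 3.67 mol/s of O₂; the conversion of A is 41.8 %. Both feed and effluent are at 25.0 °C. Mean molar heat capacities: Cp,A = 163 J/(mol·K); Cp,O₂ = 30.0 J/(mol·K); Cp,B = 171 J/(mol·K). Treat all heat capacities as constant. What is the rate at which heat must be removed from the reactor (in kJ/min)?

Extent of reaction ξ = 0.418 × 7.33 = 3.0639 mol/s
Reaction term: ξ·ΔH°_rxn = 3.0639 × -226 = -692.45 kJ/s
Q = ΔH = -692.45 kJ/s = -692.45 kW
Heat removed = 41547 kJ/min

Q_out = 41500 kJ/min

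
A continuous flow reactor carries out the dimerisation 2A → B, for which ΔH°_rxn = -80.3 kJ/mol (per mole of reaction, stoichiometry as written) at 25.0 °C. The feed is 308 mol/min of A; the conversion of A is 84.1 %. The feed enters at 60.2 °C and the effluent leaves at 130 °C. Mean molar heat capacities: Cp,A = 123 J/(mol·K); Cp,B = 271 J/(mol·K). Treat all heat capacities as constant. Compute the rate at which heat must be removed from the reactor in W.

Q_out = 124000 W

Extent of reaction ξ = 0.841 × 308 / 2 = 129.51 mol/min
Reaction term: ξ·ΔH°_rxn = 129.51 × -80.3 = -10400 kJ/min
Sensible, feed 60.2→25 °C: -1333.5 kJ/min
Outlet flows (mol/min): A 48.972, B 129.51
Sensible, products 25→130 °C: 4317.8 kJ/min
Q = ΔH = -7415.7 kJ/min = -123.59 kW
Heat removed = 123590 W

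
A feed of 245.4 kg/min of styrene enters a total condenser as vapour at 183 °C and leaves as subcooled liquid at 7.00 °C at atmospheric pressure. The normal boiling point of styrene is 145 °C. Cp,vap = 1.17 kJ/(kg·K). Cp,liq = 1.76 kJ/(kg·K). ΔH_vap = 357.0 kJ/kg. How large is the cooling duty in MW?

vapour 183→145 °C: -44.46 kJ/kg
condensation at 145 °C: -357 kJ/kg
liquid 145→7.00 °C: -242.88 kJ/kg
Δh = -44.46 + -357 + -242.88 = -644.34 kJ/kg
Q = ṁ·Δh = 245.4 kg/min × -644.34 kJ/kg = -158120 kJ/min
|Q| = 2635.4 kW = 2.6354 MW

Q_c = 2.64 MW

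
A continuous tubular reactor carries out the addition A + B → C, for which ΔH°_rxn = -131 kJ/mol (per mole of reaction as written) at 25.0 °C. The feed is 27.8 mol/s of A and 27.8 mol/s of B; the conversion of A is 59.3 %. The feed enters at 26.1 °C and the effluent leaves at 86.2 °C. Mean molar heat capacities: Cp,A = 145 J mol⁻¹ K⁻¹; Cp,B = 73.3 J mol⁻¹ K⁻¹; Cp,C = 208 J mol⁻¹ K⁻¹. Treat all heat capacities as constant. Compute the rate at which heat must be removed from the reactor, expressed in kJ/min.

Q_out = 108000 kJ/min

Extent of reaction ξ = 0.593 × 27.8 = 16.485 mol/s
Reaction term: ξ·ΔH°_rxn = 16.485 × -131 = -2159.6 kJ/s
Sensible, feed 26.1→25 °C: -6.6756 kJ/s
Outlet flows (mol/s): A 11.315, B 11.315, C 16.485
Sensible, products 25→86.2 °C: 361.02 kJ/s
Q = ΔH = -1805.2 kJ/s = -1805.2 kW
Heat removed = 108310 kJ/min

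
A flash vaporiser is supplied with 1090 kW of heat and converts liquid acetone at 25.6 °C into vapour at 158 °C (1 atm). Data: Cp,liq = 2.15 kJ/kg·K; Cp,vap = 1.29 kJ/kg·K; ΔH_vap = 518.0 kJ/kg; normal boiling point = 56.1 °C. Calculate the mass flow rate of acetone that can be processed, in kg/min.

ṁ = 91.5 kg/min

Δh = 2.15×(56.1−25.6) + 518.0 + 1.29×(158−56.1) = 715.03 kJ/kg
Q = 1090 kW = 1090 kJ/s = 65400 kJ/min
ṁ = Q/Δh = 65400 / 715.03 = 91.465 kg/min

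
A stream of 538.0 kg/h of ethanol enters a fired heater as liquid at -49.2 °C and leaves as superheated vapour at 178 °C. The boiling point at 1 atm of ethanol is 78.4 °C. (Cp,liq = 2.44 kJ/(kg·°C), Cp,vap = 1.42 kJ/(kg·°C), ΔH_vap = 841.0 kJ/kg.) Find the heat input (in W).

liquid -49.2→78.4 °C: 311.34 kJ/kg
vaporisation at 78.4 °C: 841 kJ/kg
vapour 78.4→178 °C: 141.43 kJ/kg
Δh = 311.34 + 841 + 141.43 = 1293.8 kJ/kg
Q = ṁ·Δh = 538.0 kg/h × 1293.8 kJ/kg = 696050 kJ/h
|Q| = 193.35 kW = 193350 W

Q = 193000 W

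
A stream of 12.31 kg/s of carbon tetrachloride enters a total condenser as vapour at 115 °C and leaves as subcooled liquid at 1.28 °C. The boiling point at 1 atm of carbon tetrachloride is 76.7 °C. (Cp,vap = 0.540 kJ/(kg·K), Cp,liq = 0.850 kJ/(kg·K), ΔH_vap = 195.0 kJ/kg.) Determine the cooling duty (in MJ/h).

Q_c = 12400 MJ/h

vapour 115→76.7 °C: -20.682 kJ/kg
condensation at 76.7 °C: -195 kJ/kg
liquid 76.7→1.28 °C: -64.107 kJ/kg
Δh = -20.682 + -195 + -64.107 = -279.79 kJ/kg
Q = ṁ·Δh = 12.31 kg/s × -279.79 kJ/kg = -3444.2 kJ/s
|Q| = 3444.2 kW = 12399 MJ/h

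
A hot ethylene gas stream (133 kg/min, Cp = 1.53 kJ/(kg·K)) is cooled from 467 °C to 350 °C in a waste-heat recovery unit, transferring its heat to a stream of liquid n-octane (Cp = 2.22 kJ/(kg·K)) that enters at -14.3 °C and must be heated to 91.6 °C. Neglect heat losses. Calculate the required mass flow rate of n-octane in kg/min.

Heat released by hot stream: Q = 133 × 1.53 × (467 − 350) = 23808 kJ/min
Energy balance on cold side (adiabatic exchanger): Q = ṁ_c·Cp_c·(T_c,out − T_c,in)
ṁ_c = 23808 / [2.22 × (91.6 − -14.3)] = 101.27 kg/min

ṁ_c = 101 kg/min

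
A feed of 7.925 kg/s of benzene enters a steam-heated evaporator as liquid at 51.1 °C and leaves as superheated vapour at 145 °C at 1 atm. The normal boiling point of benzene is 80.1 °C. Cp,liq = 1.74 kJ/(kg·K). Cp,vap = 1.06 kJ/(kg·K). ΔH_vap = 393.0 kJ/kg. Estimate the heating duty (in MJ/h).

Q = 14600 MJ/h

liquid 51.1→80.1 °C: 50.46 kJ/kg
vaporisation at 80.1 °C: 393 kJ/kg
vapour 80.1→145 °C: 68.794 kJ/kg
Δh = 50.46 + 393 + 68.794 = 512.25 kJ/kg
Q = ṁ·Δh = 7.925 kg/s × 512.25 kJ/kg = 4059.6 kJ/s
|Q| = 4059.6 kW = 14615 MJ/h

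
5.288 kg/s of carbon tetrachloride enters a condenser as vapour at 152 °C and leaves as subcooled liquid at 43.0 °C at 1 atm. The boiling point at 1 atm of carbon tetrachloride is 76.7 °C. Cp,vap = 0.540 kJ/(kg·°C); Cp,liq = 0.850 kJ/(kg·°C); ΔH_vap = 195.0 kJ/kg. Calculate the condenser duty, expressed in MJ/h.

vapour 152→76.7 °C: -40.662 kJ/kg
condensation at 76.7 °C: -195 kJ/kg
liquid 76.7→43.0 °C: -28.645 kJ/kg
Δh = -40.662 + -195 + -28.645 = -264.31 kJ/kg
Q = ṁ·Δh = 5.288 kg/s × -264.31 kJ/kg = -1397.7 kJ/s
|Q| = 1397.7 kW = 5031.6 MJ/h

Q_c = 5030 MJ/h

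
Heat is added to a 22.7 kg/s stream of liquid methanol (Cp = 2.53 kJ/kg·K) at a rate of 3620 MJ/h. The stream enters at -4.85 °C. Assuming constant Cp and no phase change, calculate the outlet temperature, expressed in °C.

Q = 3620 MJ/h = 1005.6 kJ/s
ΔT = Q/(ṁ·Cp) = 1005.6/(22.7×2.53) = 17.509 K
T_out = -4.85 + 17.509 = 12.659 °C

T_out = 12.7 °C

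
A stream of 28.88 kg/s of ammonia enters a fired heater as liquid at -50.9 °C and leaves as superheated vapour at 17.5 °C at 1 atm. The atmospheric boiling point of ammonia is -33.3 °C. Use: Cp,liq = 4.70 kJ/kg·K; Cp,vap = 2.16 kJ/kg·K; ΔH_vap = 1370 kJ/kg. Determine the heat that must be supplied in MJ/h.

liquid -50.9→-33.3 °C: 82.72 kJ/kg
vaporisation at -33.3 °C: 1370 kJ/kg
vapour -33.3→17.5 °C: 109.73 kJ/kg
Δh = 82.72 + 1370 + 109.73 = 1562.4 kJ/kg
Q = ṁ·Δh = 28.88 kg/s × 1562.4 kJ/kg = 45123 kJ/s
|Q| = 45123 kW = 162440 MJ/h

Q = 162000 MJ/h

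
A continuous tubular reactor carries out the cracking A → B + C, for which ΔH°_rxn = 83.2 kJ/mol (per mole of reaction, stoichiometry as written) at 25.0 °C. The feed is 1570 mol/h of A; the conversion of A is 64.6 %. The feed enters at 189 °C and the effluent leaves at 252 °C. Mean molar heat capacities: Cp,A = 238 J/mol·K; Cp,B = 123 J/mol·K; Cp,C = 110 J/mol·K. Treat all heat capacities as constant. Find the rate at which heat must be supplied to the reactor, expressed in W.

Q_in = 29700 W

Extent of reaction ξ = 0.646 × 1570 = 1014.2 mol/h
Reaction term: ξ·ΔH°_rxn = 1014.2 × 83.2 = 84383 kJ/h
Sensible, feed 189→25 °C: -61280 kJ/h
Outlet flows (mol/h): A 555.78, B 1014.2, C 1014.2
Sensible, products 25→252 °C: 83670 kJ/h
Q = ΔH = 106770 kJ/h = 29.659 kW
Heat supplied = 29659 W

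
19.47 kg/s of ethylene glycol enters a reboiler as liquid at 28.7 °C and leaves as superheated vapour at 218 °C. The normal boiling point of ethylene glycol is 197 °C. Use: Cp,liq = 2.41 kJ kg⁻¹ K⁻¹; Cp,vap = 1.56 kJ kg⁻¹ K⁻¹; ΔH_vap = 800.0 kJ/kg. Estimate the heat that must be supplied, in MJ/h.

Q = 86800 MJ/h

liquid 28.7→197 °C: 405.6 kJ/kg
vaporisation at 197 °C: 800 kJ/kg
vapour 197→218 °C: 32.76 kJ/kg
Δh = 405.6 + 800 + 32.76 = 1238.4 kJ/kg
Q = ṁ·Δh = 19.47 kg/s × 1238.4 kJ/kg = 24111 kJ/s
|Q| = 24111 kW = 86799 MJ/h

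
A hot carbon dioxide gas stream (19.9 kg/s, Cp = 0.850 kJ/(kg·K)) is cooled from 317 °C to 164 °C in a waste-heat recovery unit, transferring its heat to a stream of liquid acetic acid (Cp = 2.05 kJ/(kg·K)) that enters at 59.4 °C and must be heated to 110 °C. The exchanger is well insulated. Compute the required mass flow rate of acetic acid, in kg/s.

Heat released by hot stream: Q = 19.9 × 0.850 × (317 − 164) = 2588 kJ/s
Energy balance on cold side (adiabatic exchanger): Q = ṁ_c·Cp_c·(T_c,out − T_c,in)
ṁ_c = 2588 / [2.05 × (110 − 59.4)] = 24.949 kg/s

ṁ_c = 24.9 kg/s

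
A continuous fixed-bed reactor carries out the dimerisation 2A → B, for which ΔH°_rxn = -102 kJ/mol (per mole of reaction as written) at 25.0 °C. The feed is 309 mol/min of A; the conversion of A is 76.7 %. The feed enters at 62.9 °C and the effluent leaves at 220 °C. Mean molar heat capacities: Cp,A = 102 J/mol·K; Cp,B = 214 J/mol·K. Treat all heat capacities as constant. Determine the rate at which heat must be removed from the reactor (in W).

Extent of reaction ξ = 0.767 × 309 / 2 = 118.5 mol/min
Reaction term: ξ·ΔH°_rxn = 118.5 × -102 = -12087 kJ/min
Sensible, feed 62.9→25 °C: -1194.5 kJ/min
Outlet flows (mol/min): A 71.997, B 118.5
Sensible, products 25→220 °C: 6377.1 kJ/min
Q = ΔH = -6904.6 kJ/min = -115.08 kW
Heat removed = 115080 W

Q_out = 115000 W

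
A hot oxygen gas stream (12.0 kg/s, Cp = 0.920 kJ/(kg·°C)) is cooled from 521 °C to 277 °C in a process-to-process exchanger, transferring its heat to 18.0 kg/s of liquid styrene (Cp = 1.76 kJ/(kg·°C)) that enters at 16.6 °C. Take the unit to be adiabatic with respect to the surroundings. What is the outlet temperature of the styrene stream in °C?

T_c,out = 102 °C

Heat released by hot stream: Q = 12.0 × 0.920 × (521 − 277) = 2693.8 kJ/s
Energy balance on cold side (adiabatic exchanger): Q = ṁ_c·Cp_c·(T_c,out − T_c,in)
T_c,out = 16.6 + 2693.8/(18.0 × 1.76) = 101.63 °C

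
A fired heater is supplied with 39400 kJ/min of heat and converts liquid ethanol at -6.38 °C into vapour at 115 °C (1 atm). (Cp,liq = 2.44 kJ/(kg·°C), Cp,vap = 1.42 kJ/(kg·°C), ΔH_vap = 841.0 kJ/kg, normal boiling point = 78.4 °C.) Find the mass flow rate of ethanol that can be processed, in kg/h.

Δh = 2.44×(78.4−-6.38) + 841.0 + 1.42×(115−78.4) = 1099.8 kJ/kg
Q = 39400 kJ/min = 656.67 kJ/s = 2.364e+06 kJ/h
ṁ = Q/Δh = 2.364e+06 / 1099.8 = 2149.4 kg/h

ṁ = 2150 kg/h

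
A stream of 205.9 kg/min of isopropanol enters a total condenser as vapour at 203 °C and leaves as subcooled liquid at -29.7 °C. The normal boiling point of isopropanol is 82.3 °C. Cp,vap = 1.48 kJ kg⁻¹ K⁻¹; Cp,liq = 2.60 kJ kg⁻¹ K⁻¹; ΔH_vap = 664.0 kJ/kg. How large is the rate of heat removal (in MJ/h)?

vapour 203→82.3 °C: -178.64 kJ/kg
condensation at 82.3 °C: -664 kJ/kg
liquid 82.3→-29.7 °C: -291.2 kJ/kg
Δh = -178.64 + -664 + -291.2 = -1133.8 kJ/kg
Q = ṁ·Δh = 205.9 kg/min × -1133.8 kJ/kg = -233460 kJ/min
|Q| = 3890.9 kW = 14007 MJ/h

Q_c = 14000 MJ/h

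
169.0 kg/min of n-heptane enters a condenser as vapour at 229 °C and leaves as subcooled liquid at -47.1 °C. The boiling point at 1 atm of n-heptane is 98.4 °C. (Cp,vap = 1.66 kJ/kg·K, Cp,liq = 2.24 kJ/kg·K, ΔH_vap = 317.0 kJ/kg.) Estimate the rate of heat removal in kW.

vapour 229→98.4 °C: -216.8 kJ/kg
condensation at 98.4 °C: -317 kJ/kg
liquid 98.4→-47.1 °C: -325.92 kJ/kg
Δh = -216.8 + -317 + -325.92 = -859.72 kJ/kg
Q = ṁ·Δh = 169.0 kg/min × -859.72 kJ/kg = -145290 kJ/min
|Q| = 2421.5 kW

Q_c = 2420 kW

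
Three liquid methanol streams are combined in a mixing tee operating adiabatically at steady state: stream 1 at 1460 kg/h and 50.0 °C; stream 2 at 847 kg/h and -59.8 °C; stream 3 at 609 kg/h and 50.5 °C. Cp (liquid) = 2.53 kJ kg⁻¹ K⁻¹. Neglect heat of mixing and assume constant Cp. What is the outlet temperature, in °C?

T_out = 18.2 °C

Adiabatic, steady state ⇒ Σ ṁᵢCp,ᵢ(T_out − Tᵢ) = 0
Σ ṁᵢCp,ᵢTᵢ = 1460×2.53×50.0 + 847×2.53×-59.8 + 609×2.53×50.5 = 134350
Σ ṁᵢCp,ᵢ = 1460×2.53 + 847×2.53 + 609×2.53 = 7377.5
T_out = 134350 / 7377.5 = 18.211 °C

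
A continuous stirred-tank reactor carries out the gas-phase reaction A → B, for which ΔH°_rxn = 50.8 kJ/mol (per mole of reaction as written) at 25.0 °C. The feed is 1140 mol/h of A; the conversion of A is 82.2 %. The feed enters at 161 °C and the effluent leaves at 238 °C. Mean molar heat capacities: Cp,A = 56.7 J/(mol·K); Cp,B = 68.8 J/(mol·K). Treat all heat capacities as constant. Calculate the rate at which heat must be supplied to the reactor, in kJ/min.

Extent of reaction ξ = 0.822 × 1140 = 937.08 mol/h
Reaction term: ξ·ΔH°_rxn = 937.08 × 50.8 = 47604 kJ/h
Sensible, feed 161→25 °C: -8790.8 kJ/h
Outlet flows (mol/h): A 202.92, B 937.08
Sensible, products 25→238 °C: 16183 kJ/h
Q = ΔH = 54996 kJ/h = 15.277 kW
Heat supplied = 916.6 kJ/min

Q_in = 917 kJ/min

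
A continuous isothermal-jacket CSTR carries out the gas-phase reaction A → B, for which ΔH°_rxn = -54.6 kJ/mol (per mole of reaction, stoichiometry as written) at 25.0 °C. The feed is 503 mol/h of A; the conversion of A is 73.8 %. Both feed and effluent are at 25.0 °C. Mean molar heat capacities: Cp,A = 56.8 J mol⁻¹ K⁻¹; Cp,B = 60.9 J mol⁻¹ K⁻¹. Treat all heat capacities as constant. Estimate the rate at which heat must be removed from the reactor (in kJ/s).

Extent of reaction ξ = 0.738 × 503 = 371.21 mol/h
Reaction term: ξ·ΔH°_rxn = 371.21 × -54.6 = -20268 kJ/h
Q = ΔH = -20268 kJ/h = -5.6301 kW
Heat removed = 5.6301 kJ/s

Q_out = 5.63 kJ/s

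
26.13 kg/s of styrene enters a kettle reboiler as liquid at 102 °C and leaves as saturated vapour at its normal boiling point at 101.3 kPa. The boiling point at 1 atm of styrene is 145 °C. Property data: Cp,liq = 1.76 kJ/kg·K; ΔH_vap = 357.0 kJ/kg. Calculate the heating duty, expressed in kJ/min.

liquid 102→145 °C: 75.68 kJ/kg
vaporisation at 145 °C: 357 kJ/kg
Δh = 75.68 + 357 = 432.68 kJ/kg
Q = ṁ·Δh = 26.13 kg/s × 432.68 kJ/kg = 11306 kJ/s
|Q| = 11306 kW = 678360 kJ/min

Q = 678000 kJ/min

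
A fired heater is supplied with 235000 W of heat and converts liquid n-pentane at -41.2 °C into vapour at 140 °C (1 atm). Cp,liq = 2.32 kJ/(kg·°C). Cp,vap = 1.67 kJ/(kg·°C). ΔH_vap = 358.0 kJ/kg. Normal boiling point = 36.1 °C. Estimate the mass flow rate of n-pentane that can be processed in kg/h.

Δh = 2.32×(36.1−-41.2) + 358.0 + 1.67×(140−36.1) = 710.85 kJ/kg
Q = 235000 W = 235 kJ/s = 846000 kJ/h
ṁ = Q/Δh = 846000 / 710.85 = 1190.1 kg/h

ṁ = 1190 kg/h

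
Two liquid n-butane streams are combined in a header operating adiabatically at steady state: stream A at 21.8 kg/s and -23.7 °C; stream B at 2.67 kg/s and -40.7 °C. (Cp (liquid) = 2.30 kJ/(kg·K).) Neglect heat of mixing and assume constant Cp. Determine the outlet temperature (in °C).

T_out = -25.6 °C

No heat crosses the boundary, so H_out = H_in.
Σ ṁᵢCp,ᵢTᵢ = 21.8×2.30×-23.7 + 2.67×2.30×-40.7 = -1438.3
Σ ṁᵢCp,ᵢ = 21.8×2.30 + 2.67×2.30 = 56.281
T_out = -1438.3 / 56.281 = -25.555 °C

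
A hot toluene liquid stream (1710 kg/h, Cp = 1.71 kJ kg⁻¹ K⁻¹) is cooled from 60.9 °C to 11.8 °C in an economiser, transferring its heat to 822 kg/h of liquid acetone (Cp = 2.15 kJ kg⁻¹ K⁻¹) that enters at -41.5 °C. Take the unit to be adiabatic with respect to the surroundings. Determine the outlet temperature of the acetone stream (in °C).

Heat released by hot stream: Q = 1710 × 1.71 × (60.9 − 11.8) = 143570 kJ/h
Energy balance on cold side (adiabatic exchanger): Q = ṁ_c·Cp_c·(T_c,out − T_c,in)
T_c,out = -41.5 + 143570/(822 × 2.15) = 39.739 °C

T_c,out = 39.7 °C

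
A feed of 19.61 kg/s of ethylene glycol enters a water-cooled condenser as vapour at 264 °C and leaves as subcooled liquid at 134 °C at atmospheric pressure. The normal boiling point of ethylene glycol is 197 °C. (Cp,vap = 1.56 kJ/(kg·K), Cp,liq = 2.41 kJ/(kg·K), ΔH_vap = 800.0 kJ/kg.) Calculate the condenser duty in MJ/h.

Q_c = 74600 MJ/h

vapour 264→197 °C: -104.52 kJ/kg
condensation at 197 °C: -800 kJ/kg
liquid 197→134 °C: -151.83 kJ/kg
Δh = -104.52 + -800 + -151.83 = -1056.3 kJ/kg
Q = ṁ·Δh = 19.61 kg/s × -1056.3 kJ/kg = -20715 kJ/s
|Q| = 20715 kW = 74574 MJ/h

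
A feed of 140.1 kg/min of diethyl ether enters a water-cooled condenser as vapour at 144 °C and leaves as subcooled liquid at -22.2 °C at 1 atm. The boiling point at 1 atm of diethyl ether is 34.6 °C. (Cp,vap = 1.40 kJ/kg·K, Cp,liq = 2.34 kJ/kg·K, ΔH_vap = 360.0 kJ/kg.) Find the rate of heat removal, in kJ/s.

Q_c = 1510 kJ/s

vapour 144→34.6 °C: -153.16 kJ/kg
condensation at 34.6 °C: -360 kJ/kg
liquid 34.6→-22.2 °C: -132.91 kJ/kg
Δh = -153.16 + -360 + -132.91 = -646.07 kJ/kg
Q = ṁ·Δh = 140.1 kg/min × -646.07 kJ/kg = -90515 kJ/min
|Q| = 1508.6 kW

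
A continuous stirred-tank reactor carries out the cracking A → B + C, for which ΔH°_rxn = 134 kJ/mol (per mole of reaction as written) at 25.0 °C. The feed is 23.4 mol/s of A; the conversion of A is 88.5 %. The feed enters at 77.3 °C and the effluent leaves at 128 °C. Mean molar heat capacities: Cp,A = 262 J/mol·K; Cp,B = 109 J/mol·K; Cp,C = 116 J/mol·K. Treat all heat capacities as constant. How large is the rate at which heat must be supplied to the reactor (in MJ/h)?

Extent of reaction ξ = 0.885 × 23.4 = 20.709 mol/s
Reaction term: ξ·ΔH°_rxn = 20.709 × 134 = 2775 kJ/s
Sensible, feed 77.3→25 °C: -320.64 kJ/s
Outlet flows (mol/s): A 2.691, B 20.709, C 20.709
Sensible, products 25→128 °C: 552.55 kJ/s
Q = ΔH = 3006.9 kJ/s = 3006.9 kW
Heat supplied = 10825 MJ/h

Q_in = 10800 MJ/h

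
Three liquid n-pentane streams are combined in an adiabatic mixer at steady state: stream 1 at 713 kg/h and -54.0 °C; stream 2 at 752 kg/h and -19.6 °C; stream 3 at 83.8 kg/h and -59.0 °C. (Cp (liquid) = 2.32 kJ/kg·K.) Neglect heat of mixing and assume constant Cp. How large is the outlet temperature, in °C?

T_out = -37.6 °C

Adiabatic, steady state ⇒ Σ ṁᵢCp,ᵢ(T_out − Tᵢ) = 0
T_out = Σ ṁᵢCp,ᵢTᵢ / Σ ṁᵢCp,ᵢ
      = -134990 / 3593.2 = -37.568 °C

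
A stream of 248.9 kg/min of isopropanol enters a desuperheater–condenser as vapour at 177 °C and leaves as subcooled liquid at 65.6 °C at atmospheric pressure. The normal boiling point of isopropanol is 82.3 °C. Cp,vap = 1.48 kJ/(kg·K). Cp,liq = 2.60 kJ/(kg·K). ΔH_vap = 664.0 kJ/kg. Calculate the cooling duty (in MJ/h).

vapour 177→82.3 °C: -140.16 kJ/kg
condensation at 82.3 °C: -664 kJ/kg
liquid 82.3→65.6 °C: -43.42 kJ/kg
Δh = -140.16 + -664 + -43.42 = -847.58 kJ/kg
Q = ṁ·Δh = 248.9 kg/min × -847.58 kJ/kg = -210960 kJ/min
|Q| = 3516 kW = 12658 MJ/h

Q_c = 12700 MJ/h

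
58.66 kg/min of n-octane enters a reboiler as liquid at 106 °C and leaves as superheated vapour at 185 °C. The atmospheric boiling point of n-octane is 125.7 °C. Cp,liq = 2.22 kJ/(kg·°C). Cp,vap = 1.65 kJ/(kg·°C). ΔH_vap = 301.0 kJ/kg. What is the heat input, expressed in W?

liquid 106→125.7 °C: 43.734 kJ/kg
vaporisation at 125.7 °C: 301 kJ/kg
vapour 125.7→185 °C: 97.845 kJ/kg
Δh = 43.734 + 301 + 97.845 = 442.58 kJ/kg
Q = ṁ·Δh = 58.66 kg/min × 442.58 kJ/kg = 25962 kJ/min
|Q| = 432.69 kW = 432690 W

Q = 433000 W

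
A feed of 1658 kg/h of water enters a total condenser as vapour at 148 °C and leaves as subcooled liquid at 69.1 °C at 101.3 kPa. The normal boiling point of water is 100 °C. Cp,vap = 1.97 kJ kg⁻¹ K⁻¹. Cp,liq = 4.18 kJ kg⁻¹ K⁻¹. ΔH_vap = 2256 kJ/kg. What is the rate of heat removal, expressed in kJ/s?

vapour 148→100 °C: -94.56 kJ/kg
condensation at 100 °C: -2256 kJ/kg
liquid 100→69.1 °C: -129.16 kJ/kg
Δh = -94.56 + -2256 + -129.16 = -2479.7 kJ/kg
Q = ṁ·Δh = 1658 kg/h × -2479.7 kJ/kg = -4.1114e+06 kJ/h
|Q| = 1142 kW

Q_c = 1140 kJ/s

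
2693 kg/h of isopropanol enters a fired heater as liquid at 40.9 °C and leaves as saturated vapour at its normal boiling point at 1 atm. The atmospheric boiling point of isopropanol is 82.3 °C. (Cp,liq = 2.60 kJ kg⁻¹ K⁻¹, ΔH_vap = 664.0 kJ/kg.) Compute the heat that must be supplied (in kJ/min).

liquid 40.9→82.3 °C: 107.64 kJ/kg
vaporisation at 82.3 °C: 664 kJ/kg
Δh = 107.64 + 664 = 771.64 kJ/kg
Q = ṁ·Δh = 2693 kg/h × 771.64 kJ/kg = 2.078e+06 kJ/h
|Q| = 577.23 kW = 34634 kJ/min

Q = 34600 kJ/min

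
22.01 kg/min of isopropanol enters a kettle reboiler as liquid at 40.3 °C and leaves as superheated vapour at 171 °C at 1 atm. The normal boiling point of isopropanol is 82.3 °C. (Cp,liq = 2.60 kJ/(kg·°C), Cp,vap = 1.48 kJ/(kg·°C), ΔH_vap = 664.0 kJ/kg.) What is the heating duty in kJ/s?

liquid 40.3→82.3 °C: 109.2 kJ/kg
vaporisation at 82.3 °C: 664 kJ/kg
vapour 82.3→171 °C: 131.28 kJ/kg
Δh = 109.2 + 664 + 131.28 = 904.48 kJ/kg
Q = ṁ·Δh = 22.01 kg/min × 904.48 kJ/kg = 19908 kJ/min
|Q| = 331.79 kW

Q = 332 kJ/s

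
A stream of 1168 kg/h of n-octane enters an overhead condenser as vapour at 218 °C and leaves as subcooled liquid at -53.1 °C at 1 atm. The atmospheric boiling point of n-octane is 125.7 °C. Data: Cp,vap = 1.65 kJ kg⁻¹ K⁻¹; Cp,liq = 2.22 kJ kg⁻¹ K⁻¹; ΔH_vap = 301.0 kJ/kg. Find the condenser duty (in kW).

vapour 218→125.7 °C: -152.29 kJ/kg
condensation at 125.7 °C: -301 kJ/kg
liquid 125.7→-53.1 °C: -396.94 kJ/kg
Δh = -152.29 + -301 + -396.94 = -850.23 kJ/kg
Q = ṁ·Δh = 1168 kg/h × -850.23 kJ/kg = -993070 kJ/h
|Q| = 275.85 kW

Q_c = 276 kW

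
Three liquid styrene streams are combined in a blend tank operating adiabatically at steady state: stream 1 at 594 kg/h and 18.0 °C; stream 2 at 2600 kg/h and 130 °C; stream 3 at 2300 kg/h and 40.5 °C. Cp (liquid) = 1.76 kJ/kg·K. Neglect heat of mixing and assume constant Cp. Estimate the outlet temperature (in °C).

No heat crosses the boundary, so H_out = H_in.
T_out = Σ ṁᵢCp,ᵢTᵢ / Σ ṁᵢCp,ᵢ
      = 777640 / 9669.4 = 80.423 °C

T_out = 80.4 °C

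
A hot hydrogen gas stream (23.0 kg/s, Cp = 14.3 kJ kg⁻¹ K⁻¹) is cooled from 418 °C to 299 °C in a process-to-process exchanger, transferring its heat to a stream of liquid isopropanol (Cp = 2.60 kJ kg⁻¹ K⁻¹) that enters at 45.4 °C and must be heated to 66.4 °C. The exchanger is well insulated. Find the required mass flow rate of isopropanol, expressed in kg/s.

Heat released by hot stream: Q = 23.0 × 14.3 × (418 − 299) = 39139 kJ/s
Energy balance on cold side (adiabatic exchanger): Q = ṁ_c·Cp_c·(T_c,out − T_c,in)
ṁ_c = 39139 / [2.60 × (66.4 − 45.4)] = 716.83 kg/s

ṁ_c = 717 kg/s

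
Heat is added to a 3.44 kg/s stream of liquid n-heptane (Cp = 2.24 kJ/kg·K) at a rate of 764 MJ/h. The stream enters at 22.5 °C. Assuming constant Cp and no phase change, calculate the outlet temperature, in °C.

T_out = 50.0 °C

Q = 764 MJ/h = 212.22 kJ/s
ΔT = Q/(ṁ·Cp) = 212.22/(3.44×2.24) = 27.541 K
T_out = 22.5 + 27.541 = 50.041 °C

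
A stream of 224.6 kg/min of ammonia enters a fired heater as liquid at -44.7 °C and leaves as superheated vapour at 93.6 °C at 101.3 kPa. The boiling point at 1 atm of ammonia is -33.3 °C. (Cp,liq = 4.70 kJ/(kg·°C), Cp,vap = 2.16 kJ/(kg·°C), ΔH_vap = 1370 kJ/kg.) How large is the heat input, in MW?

liquid -44.7→-33.3 °C: 53.58 kJ/kg
vaporisation at -33.3 °C: 1370 kJ/kg
vapour -33.3→93.6 °C: 274.1 kJ/kg
Δh = 53.58 + 1370 + 274.1 = 1697.7 kJ/kg
Q = ṁ·Δh = 224.6 kg/min × 1697.7 kJ/kg = 381300 kJ/min
|Q| = 6355 kW = 6.355 MW

Q = 6.35 MW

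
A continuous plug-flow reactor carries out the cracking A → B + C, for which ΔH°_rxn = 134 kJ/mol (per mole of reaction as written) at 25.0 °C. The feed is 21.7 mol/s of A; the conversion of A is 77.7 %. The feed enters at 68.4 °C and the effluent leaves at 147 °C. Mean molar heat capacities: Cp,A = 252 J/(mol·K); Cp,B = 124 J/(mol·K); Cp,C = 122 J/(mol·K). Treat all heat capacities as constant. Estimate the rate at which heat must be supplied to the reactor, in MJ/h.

Extent of reaction ξ = 0.777 × 21.7 = 16.861 mol/s
Reaction term: ξ·ΔH°_rxn = 16.861 × 134 = 2259.4 kJ/s
Sensible, feed 68.4→25 °C: -237.33 kJ/s
Outlet flows (mol/s): A 4.8391, B 16.861, C 16.861
Sensible, products 25→147 °C: 654.8 kJ/s
Q = ΔH = 2676.8 kJ/s = 2676.8 kW
Heat supplied = 9636.6 MJ/h

Q_in = 9640 MJ/h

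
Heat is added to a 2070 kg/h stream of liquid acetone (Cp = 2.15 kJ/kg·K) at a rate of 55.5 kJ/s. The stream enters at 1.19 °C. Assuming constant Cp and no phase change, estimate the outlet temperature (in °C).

T_out = 46.1 °C

Q = 55.5 kJ/s = 199800 kJ/h
ΔT = Q/(ṁ·Cp) = 199800/(2070×2.15) = 44.894 K
T_out = 1.19 + 44.894 = 46.084 °C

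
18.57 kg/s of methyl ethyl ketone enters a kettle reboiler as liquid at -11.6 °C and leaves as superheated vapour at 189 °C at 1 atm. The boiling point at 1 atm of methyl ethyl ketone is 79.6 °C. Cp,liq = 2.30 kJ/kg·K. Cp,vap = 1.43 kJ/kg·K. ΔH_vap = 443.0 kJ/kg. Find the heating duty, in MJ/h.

liquid -11.6→79.6 °C: 209.76 kJ/kg
vaporisation at 79.6 °C: 443 kJ/kg
vapour 79.6→189 °C: 156.44 kJ/kg
Δh = 209.76 + 443 + 156.44 = 809.2 kJ/kg
Q = ṁ·Δh = 18.57 kg/s × 809.2 kJ/kg = 15027 kJ/s
|Q| = 15027 kW = 54097 MJ/h

Q = 54100 MJ/h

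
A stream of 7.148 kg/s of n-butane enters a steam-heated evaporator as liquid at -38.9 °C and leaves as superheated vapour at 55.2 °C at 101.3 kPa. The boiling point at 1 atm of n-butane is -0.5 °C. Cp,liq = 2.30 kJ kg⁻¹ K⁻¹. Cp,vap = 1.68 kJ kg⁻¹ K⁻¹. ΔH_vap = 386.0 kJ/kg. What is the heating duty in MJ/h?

liquid -38.9→-0.5 °C: 88.32 kJ/kg
vaporisation at -0.5 °C: 386 kJ/kg
vapour -0.5→55.2 °C: 93.576 kJ/kg
Δh = 88.32 + 386 + 93.576 = 567.9 kJ/kg
Q = ṁ·Δh = 7.148 kg/s × 567.9 kJ/kg = 4059.3 kJ/s
|Q| = 4059.3 kW = 14614 MJ/h

Q = 14600 MJ/h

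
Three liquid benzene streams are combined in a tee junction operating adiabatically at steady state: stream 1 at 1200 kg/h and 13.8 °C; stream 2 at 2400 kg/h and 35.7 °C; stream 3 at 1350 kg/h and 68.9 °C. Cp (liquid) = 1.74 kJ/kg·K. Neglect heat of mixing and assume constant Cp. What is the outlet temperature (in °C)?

T_out = 39.4 °C

Energy balance with Q = 0: Σ ṁᵢCp,ᵢ(T_out − Tᵢ) = 0
Σ ṁᵢCp,ᵢTᵢ = 1200×1.74×13.8 + 2400×1.74×35.7 + 1350×1.74×68.9 = 339740
Σ ṁᵢCp,ᵢ = 1200×1.74 + 2400×1.74 + 1350×1.74 = 8613
T_out = 339740 / 8613 = 39.445 °C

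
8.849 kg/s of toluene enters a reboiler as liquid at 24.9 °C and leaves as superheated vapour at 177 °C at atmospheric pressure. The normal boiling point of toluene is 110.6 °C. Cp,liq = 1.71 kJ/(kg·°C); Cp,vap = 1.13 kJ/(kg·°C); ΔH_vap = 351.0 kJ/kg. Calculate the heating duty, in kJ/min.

liquid 24.9→110.6 °C: 146.55 kJ/kg
vaporisation at 110.6 °C: 351 kJ/kg
vapour 110.6→177 °C: 75.032 kJ/kg
Δh = 146.55 + 351 + 75.032 = 572.58 kJ/kg
Q = ṁ·Δh = 8.849 kg/s × 572.58 kJ/kg = 5066.8 kJ/s
|Q| = 5066.8 kW = 304010 kJ/min

Q = 304000 kJ/min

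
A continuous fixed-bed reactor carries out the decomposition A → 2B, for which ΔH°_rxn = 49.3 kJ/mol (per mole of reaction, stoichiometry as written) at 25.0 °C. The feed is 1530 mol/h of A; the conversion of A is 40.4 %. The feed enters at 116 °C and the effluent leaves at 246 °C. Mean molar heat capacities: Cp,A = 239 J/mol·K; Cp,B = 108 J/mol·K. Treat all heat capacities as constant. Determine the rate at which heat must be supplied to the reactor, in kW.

Q_in = 20.8 kW

Extent of reaction ξ = 0.404 × 1530 = 618.12 mol/h
Reaction term: ξ·ΔH°_rxn = 618.12 × 49.3 = 30473 kJ/h
Sensible, feed 116→25 °C: -33276 kJ/h
Outlet flows (mol/h): A 911.88, B 1236.2
Sensible, products 25→246 °C: 77671 kJ/h
Q = ΔH = 74869 kJ/h = 20.797 kW
Heat supplied = 20.797 kW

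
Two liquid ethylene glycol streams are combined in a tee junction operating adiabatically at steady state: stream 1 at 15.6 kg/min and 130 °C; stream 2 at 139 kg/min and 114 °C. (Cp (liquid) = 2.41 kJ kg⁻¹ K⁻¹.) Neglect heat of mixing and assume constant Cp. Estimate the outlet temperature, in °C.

No heat crosses the boundary, so H_out = H_in.
T_out = Σ ṁᵢCp,ᵢTᵢ / Σ ṁᵢCp,ᵢ
      = 43076 / 372.59 = 115.61 °C

T_out = 116 °C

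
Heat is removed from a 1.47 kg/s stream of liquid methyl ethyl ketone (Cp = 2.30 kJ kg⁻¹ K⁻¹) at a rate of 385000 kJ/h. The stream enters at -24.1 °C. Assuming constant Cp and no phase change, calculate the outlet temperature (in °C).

T_out = -55.7 °C

Q = 385000 kJ/h = 106.94 kJ/s
ΔT = Q/(ṁ·Cp) = 106.94/(1.47×2.30) = 31.631 K
T_out = -24.1 − 31.631 = -55.731 °C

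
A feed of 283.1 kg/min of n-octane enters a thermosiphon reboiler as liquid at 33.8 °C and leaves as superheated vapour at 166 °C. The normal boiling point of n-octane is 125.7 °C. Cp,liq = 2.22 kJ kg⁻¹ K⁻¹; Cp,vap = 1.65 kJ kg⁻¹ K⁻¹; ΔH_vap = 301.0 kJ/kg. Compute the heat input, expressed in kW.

Q = 2700 kW

liquid 33.8→125.7 °C: 204.02 kJ/kg
vaporisation at 125.7 °C: 301 kJ/kg
vapour 125.7→166 °C: 66.495 kJ/kg
Δh = 204.02 + 301 + 66.495 = 571.51 kJ/kg
Q = ṁ·Δh = 283.1 kg/min × 571.51 kJ/kg = 161800 kJ/min
|Q| = 2696.6 kW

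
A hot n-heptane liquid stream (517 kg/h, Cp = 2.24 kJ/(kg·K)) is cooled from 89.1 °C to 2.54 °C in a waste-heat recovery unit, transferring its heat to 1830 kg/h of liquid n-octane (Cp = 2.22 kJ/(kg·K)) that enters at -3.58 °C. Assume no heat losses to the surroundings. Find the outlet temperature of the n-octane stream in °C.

T_c,out = 21.1 °C

Heat released by hot stream: Q = 517 × 2.24 × (89.1 − 2.54) = 100240 kJ/h
Energy balance on cold side (adiabatic exchanger): Q = ṁ_c·Cp_c·(T_c,out − T_c,in)
T_c,out = -3.58 + 100240/(1830 × 2.22) = 21.095 °C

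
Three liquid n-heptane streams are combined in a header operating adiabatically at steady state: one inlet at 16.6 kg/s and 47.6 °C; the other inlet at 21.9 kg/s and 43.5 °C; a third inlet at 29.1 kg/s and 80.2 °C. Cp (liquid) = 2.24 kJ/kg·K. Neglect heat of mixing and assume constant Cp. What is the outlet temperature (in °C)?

T_out = 60.3 °C

Energy balance with Q = 0: Σ ṁᵢCp,ᵢ(T_out − Tᵢ) = 0
T_out = Σ ṁᵢCp,ᵢTᵢ / Σ ṁᵢCp,ᵢ
      = 9131.7 / 151.42 = 60.305 °C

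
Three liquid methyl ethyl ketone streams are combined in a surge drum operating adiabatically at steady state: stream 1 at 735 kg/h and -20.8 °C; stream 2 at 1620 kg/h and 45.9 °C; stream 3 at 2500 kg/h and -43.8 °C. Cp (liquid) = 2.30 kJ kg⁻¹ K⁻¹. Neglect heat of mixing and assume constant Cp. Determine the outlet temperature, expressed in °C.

T_out = -10.4 °C

Adiabatic, steady state ⇒ Σ ṁᵢCp,ᵢ(T_out − Tᵢ) = 0
T_out = Σ ṁᵢCp,ᵢTᵢ / Σ ṁᵢCp,ᵢ
      = -115990 / 11166 = -10.387 °C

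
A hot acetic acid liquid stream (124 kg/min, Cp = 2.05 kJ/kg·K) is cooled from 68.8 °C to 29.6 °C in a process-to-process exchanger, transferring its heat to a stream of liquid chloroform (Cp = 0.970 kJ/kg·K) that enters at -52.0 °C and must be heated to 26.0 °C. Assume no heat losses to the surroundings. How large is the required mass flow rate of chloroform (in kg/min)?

Heat released by hot stream: Q = 124 × 2.05 × (68.8 − 29.6) = 9964.6 kJ/min
Energy balance on cold side (adiabatic exchanger): Q = ṁ_c·Cp_c·(T_c,out − T_c,in)
ṁ_c = 9964.6 / [0.970 × (26.0 − -52.0)] = 131.7 kg/min

ṁ_c = 132 kg/min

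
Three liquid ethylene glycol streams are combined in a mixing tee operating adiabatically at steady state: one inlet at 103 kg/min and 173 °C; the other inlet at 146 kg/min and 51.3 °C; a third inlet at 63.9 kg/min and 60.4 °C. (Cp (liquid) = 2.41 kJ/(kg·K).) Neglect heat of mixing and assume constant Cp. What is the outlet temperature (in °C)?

T_out = 93.2 °C

No heat crosses the boundary, so H_out = H_in.
T_out = Σ ṁᵢCp,ᵢTᵢ / Σ ṁᵢCp,ᵢ
      = 70296 / 754.09 = 93.219 °C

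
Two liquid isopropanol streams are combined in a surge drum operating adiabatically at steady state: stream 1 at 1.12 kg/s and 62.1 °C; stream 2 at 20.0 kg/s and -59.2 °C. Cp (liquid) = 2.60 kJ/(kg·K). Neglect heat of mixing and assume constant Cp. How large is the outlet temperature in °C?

T_out = -52.8 °C

Adiabatic, steady state ⇒ Σ ṁᵢCp,ᵢ(T_out − Tᵢ) = 0
T_out = Σ ṁᵢCp,ᵢTᵢ / Σ ṁᵢCp,ᵢ
      = -2897.6 / 54.912 = -52.767 °C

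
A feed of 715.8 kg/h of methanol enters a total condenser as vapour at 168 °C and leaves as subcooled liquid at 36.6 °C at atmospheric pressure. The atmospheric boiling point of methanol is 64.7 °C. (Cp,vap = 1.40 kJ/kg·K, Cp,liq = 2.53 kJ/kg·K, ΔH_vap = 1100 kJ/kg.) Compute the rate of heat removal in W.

vapour 168→64.7 °C: -144.62 kJ/kg
condensation at 64.7 °C: -1100 kJ/kg
liquid 64.7→36.6 °C: -71.093 kJ/kg
Δh = -144.62 + -1100 + -71.093 = -1315.7 kJ/kg
Q = ṁ·Δh = 715.8 kg/h × -1315.7 kJ/kg = -941790 kJ/h
|Q| = 261.61 kW = 261610 W

Q_c = 262000 W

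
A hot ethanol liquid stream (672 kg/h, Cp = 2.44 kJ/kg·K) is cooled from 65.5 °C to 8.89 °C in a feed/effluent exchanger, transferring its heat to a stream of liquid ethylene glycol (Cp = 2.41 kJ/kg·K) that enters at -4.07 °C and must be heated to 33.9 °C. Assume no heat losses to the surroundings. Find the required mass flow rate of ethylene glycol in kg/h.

ṁ_c = 1010 kg/h

Heat released by hot stream: Q = 672 × 2.44 × (65.5 − 8.89) = 92822 kJ/h
Energy balance on cold side (adiabatic exchanger): Q = ṁ_c·Cp_c·(T_c,out − T_c,in)
ṁ_c = 92822 / [2.41 × (33.9 − -4.07)] = 1014.4 kg/h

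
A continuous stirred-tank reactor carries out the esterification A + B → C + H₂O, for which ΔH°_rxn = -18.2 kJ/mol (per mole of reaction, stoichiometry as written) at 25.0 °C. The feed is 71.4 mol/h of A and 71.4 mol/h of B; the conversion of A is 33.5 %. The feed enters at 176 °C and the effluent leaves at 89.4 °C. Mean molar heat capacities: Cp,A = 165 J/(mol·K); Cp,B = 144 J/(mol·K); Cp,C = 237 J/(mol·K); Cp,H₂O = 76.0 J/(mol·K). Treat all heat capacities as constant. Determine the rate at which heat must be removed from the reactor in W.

Q_out = 650 W

Extent of reaction ξ = 0.335 × 71.4 = 23.919 mol/h
Reaction term: ξ·ΔH°_rxn = 23.919 × -18.2 = -435.33 kJ/h
Sensible, feed 176→25 °C: -3331.5 kJ/h
Outlet flows (mol/h): A 47.481, B 47.481, C 23.919, H₂O 23.919
Sensible, products 25→89.4 °C: 1427 kJ/h
Q = ΔH = -2339.8 kJ/h = -0.64994 kW
Heat removed = 649.94 W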